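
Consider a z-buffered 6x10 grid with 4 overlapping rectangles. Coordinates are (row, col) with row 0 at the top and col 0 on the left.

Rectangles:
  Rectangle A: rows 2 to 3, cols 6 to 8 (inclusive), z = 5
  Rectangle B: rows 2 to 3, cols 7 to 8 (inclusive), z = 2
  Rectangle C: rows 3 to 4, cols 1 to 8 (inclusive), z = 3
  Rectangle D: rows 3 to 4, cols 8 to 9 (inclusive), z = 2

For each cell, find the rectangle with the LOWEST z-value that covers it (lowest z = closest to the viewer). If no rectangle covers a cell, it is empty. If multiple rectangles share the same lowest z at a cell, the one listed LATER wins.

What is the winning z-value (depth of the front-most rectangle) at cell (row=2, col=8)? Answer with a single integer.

Check cell (2,8):
  A: rows 2-3 cols 6-8 z=5 -> covers; best now A (z=5)
  B: rows 2-3 cols 7-8 z=2 -> covers; best now B (z=2)
  C: rows 3-4 cols 1-8 -> outside (row miss)
  D: rows 3-4 cols 8-9 -> outside (row miss)
Winner: B at z=2

Answer: 2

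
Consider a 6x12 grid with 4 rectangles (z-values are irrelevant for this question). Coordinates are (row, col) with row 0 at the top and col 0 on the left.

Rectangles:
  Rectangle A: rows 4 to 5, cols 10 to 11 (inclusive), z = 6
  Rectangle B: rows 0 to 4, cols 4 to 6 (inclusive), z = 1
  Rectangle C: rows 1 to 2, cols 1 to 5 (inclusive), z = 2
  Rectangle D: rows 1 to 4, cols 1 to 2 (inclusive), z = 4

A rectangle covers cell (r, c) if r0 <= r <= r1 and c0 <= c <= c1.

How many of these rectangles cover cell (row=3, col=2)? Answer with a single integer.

Answer: 1

Derivation:
Check cell (3,2):
  A: rows 4-5 cols 10-11 -> outside (row miss)
  B: rows 0-4 cols 4-6 -> outside (col miss)
  C: rows 1-2 cols 1-5 -> outside (row miss)
  D: rows 1-4 cols 1-2 -> covers
Count covering = 1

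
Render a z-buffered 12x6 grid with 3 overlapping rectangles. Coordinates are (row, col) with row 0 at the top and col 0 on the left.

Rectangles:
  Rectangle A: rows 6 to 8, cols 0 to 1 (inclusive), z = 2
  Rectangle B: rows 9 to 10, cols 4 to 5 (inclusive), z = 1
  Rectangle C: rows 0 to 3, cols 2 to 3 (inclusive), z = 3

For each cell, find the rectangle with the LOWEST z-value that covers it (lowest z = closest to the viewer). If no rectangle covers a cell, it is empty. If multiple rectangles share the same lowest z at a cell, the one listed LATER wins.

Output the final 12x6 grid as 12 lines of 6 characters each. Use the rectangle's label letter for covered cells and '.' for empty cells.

..CC..
..CC..
..CC..
..CC..
......
......
AA....
AA....
AA....
....BB
....BB
......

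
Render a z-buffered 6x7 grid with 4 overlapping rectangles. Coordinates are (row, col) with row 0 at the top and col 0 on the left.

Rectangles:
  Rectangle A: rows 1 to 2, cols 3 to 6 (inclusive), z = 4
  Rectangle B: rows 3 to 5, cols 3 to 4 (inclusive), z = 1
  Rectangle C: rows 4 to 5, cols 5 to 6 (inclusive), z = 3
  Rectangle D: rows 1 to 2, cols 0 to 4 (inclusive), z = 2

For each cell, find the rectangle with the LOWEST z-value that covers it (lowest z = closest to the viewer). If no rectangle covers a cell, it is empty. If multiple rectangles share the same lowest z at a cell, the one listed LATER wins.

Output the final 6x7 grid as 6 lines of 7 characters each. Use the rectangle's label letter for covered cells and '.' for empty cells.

.......
DDDDDAA
DDDDDAA
...BB..
...BBCC
...BBCC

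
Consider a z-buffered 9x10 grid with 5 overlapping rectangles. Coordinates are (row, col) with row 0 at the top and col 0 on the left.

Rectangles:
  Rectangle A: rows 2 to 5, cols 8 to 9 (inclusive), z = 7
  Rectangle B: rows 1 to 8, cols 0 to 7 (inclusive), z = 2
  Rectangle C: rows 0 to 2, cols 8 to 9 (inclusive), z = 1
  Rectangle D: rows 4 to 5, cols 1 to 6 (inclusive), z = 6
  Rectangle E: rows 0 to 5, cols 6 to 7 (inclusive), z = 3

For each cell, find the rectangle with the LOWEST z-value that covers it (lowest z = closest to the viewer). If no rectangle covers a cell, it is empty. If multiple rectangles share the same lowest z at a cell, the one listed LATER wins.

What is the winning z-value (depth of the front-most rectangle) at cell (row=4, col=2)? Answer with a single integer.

Check cell (4,2):
  A: rows 2-5 cols 8-9 -> outside (col miss)
  B: rows 1-8 cols 0-7 z=2 -> covers; best now B (z=2)
  C: rows 0-2 cols 8-9 -> outside (row miss)
  D: rows 4-5 cols 1-6 z=6 -> covers; best now B (z=2)
  E: rows 0-5 cols 6-7 -> outside (col miss)
Winner: B at z=2

Answer: 2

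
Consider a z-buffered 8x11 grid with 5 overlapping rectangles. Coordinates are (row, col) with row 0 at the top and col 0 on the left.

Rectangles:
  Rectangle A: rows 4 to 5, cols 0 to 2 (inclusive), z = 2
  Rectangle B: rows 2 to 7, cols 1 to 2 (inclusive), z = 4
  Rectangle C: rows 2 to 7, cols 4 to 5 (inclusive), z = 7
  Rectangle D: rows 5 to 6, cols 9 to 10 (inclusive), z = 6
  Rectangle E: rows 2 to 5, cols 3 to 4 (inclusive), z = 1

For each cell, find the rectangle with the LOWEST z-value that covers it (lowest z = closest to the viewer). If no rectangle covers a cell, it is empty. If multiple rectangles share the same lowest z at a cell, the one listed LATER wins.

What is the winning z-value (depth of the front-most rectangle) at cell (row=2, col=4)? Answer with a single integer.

Answer: 1

Derivation:
Check cell (2,4):
  A: rows 4-5 cols 0-2 -> outside (row miss)
  B: rows 2-7 cols 1-2 -> outside (col miss)
  C: rows 2-7 cols 4-5 z=7 -> covers; best now C (z=7)
  D: rows 5-6 cols 9-10 -> outside (row miss)
  E: rows 2-5 cols 3-4 z=1 -> covers; best now E (z=1)
Winner: E at z=1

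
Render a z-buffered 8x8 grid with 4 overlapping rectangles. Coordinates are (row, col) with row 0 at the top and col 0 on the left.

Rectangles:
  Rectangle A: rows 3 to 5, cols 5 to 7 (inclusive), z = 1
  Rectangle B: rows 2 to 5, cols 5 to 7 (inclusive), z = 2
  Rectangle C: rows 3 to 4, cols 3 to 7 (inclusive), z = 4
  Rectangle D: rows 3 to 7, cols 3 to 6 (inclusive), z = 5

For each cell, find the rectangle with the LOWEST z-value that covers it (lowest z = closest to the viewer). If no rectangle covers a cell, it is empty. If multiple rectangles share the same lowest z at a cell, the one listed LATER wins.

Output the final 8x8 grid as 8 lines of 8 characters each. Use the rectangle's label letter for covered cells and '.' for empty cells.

........
........
.....BBB
...CCAAA
...CCAAA
...DDAAA
...DDDD.
...DDDD.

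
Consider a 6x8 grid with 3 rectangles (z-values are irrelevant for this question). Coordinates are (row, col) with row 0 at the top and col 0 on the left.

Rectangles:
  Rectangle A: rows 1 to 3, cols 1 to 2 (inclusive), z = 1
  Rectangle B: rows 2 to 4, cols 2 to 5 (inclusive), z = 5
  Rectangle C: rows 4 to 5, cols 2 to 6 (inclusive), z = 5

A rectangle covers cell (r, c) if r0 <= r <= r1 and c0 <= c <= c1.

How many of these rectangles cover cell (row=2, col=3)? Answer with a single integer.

Check cell (2,3):
  A: rows 1-3 cols 1-2 -> outside (col miss)
  B: rows 2-4 cols 2-5 -> covers
  C: rows 4-5 cols 2-6 -> outside (row miss)
Count covering = 1

Answer: 1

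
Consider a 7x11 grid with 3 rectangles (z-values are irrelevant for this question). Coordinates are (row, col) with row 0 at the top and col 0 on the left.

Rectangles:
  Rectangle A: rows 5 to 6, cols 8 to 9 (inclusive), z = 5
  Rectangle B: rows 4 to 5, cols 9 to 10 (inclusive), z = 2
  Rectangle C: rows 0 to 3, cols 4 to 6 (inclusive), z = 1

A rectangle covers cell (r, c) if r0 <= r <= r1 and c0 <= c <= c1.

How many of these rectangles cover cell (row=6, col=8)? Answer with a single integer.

Check cell (6,8):
  A: rows 5-6 cols 8-9 -> covers
  B: rows 4-5 cols 9-10 -> outside (row miss)
  C: rows 0-3 cols 4-6 -> outside (row miss)
Count covering = 1

Answer: 1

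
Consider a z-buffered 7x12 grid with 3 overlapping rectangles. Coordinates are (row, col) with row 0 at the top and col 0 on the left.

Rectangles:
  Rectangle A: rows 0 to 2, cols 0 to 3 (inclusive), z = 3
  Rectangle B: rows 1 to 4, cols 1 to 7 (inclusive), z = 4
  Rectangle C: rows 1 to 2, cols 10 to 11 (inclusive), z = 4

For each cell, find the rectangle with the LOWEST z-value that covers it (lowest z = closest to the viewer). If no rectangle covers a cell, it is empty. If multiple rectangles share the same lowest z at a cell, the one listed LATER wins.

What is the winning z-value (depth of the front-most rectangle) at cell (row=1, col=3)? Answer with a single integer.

Check cell (1,3):
  A: rows 0-2 cols 0-3 z=3 -> covers; best now A (z=3)
  B: rows 1-4 cols 1-7 z=4 -> covers; best now A (z=3)
  C: rows 1-2 cols 10-11 -> outside (col miss)
Winner: A at z=3

Answer: 3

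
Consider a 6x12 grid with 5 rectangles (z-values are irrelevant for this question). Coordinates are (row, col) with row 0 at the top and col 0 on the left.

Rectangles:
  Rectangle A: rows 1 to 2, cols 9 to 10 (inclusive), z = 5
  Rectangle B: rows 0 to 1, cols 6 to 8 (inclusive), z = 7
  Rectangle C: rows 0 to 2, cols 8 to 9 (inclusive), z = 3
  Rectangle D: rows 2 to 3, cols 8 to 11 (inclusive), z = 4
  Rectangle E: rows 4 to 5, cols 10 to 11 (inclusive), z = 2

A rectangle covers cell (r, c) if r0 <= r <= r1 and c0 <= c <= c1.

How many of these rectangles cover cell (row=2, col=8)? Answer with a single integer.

Check cell (2,8):
  A: rows 1-2 cols 9-10 -> outside (col miss)
  B: rows 0-1 cols 6-8 -> outside (row miss)
  C: rows 0-2 cols 8-9 -> covers
  D: rows 2-3 cols 8-11 -> covers
  E: rows 4-5 cols 10-11 -> outside (row miss)
Count covering = 2

Answer: 2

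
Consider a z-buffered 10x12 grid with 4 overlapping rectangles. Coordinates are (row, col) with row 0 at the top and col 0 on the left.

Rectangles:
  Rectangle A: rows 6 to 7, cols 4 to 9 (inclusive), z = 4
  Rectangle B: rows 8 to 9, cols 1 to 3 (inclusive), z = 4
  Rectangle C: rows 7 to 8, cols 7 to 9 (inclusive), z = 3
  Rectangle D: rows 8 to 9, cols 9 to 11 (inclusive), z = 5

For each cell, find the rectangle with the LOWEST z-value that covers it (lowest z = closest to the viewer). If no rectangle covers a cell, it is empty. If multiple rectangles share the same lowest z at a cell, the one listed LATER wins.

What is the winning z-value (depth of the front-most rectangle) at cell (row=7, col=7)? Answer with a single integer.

Check cell (7,7):
  A: rows 6-7 cols 4-9 z=4 -> covers; best now A (z=4)
  B: rows 8-9 cols 1-3 -> outside (row miss)
  C: rows 7-8 cols 7-9 z=3 -> covers; best now C (z=3)
  D: rows 8-9 cols 9-11 -> outside (row miss)
Winner: C at z=3

Answer: 3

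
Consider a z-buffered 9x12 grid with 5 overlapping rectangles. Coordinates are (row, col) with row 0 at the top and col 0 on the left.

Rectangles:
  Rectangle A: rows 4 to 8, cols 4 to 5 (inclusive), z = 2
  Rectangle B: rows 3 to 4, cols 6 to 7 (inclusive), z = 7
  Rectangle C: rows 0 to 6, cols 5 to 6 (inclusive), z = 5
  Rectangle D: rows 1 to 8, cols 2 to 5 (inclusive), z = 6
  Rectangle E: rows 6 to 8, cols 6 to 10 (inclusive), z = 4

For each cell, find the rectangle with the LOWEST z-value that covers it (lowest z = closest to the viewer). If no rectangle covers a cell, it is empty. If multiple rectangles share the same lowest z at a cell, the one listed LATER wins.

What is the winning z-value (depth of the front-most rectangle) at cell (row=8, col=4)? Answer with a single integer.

Answer: 2

Derivation:
Check cell (8,4):
  A: rows 4-8 cols 4-5 z=2 -> covers; best now A (z=2)
  B: rows 3-4 cols 6-7 -> outside (row miss)
  C: rows 0-6 cols 5-6 -> outside (row miss)
  D: rows 1-8 cols 2-5 z=6 -> covers; best now A (z=2)
  E: rows 6-8 cols 6-10 -> outside (col miss)
Winner: A at z=2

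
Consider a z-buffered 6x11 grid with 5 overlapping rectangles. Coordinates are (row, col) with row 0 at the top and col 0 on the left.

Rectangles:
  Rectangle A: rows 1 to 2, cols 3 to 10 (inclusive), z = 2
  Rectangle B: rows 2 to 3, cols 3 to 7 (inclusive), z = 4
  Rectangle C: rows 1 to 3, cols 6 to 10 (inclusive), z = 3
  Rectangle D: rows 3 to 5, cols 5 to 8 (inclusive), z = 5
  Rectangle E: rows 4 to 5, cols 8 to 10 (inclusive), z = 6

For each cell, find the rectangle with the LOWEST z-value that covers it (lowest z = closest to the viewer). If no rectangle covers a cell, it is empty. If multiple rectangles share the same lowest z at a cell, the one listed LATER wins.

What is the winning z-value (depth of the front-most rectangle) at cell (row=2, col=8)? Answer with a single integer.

Check cell (2,8):
  A: rows 1-2 cols 3-10 z=2 -> covers; best now A (z=2)
  B: rows 2-3 cols 3-7 -> outside (col miss)
  C: rows 1-3 cols 6-10 z=3 -> covers; best now A (z=2)
  D: rows 3-5 cols 5-8 -> outside (row miss)
  E: rows 4-5 cols 8-10 -> outside (row miss)
Winner: A at z=2

Answer: 2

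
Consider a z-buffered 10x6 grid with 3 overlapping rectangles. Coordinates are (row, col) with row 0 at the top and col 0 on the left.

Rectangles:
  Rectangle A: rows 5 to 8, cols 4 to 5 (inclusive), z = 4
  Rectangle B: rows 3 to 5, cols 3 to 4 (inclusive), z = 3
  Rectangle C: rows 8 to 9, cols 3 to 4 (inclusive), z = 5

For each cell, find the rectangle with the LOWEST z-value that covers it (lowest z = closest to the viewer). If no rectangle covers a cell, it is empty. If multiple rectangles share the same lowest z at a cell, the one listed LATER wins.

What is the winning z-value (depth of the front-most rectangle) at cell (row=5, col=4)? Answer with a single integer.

Answer: 3

Derivation:
Check cell (5,4):
  A: rows 5-8 cols 4-5 z=4 -> covers; best now A (z=4)
  B: rows 3-5 cols 3-4 z=3 -> covers; best now B (z=3)
  C: rows 8-9 cols 3-4 -> outside (row miss)
Winner: B at z=3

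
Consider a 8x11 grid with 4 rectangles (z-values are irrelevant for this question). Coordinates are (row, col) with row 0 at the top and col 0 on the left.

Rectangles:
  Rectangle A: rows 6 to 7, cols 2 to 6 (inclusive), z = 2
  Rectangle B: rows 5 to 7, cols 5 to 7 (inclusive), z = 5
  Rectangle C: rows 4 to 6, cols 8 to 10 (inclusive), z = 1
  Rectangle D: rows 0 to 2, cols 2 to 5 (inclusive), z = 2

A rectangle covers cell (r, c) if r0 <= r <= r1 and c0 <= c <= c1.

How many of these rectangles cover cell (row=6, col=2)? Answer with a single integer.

Answer: 1

Derivation:
Check cell (6,2):
  A: rows 6-7 cols 2-6 -> covers
  B: rows 5-7 cols 5-7 -> outside (col miss)
  C: rows 4-6 cols 8-10 -> outside (col miss)
  D: rows 0-2 cols 2-5 -> outside (row miss)
Count covering = 1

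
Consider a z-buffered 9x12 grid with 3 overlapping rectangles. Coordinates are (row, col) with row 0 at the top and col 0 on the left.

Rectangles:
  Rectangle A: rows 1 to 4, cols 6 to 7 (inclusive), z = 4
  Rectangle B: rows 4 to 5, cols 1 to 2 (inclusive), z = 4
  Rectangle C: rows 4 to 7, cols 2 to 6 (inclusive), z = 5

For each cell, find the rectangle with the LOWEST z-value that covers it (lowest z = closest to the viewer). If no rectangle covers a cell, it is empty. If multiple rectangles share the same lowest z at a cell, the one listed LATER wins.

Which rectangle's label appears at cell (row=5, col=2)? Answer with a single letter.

Answer: B

Derivation:
Check cell (5,2):
  A: rows 1-4 cols 6-7 -> outside (row miss)
  B: rows 4-5 cols 1-2 z=4 -> covers; best now B (z=4)
  C: rows 4-7 cols 2-6 z=5 -> covers; best now B (z=4)
Winner: B at z=4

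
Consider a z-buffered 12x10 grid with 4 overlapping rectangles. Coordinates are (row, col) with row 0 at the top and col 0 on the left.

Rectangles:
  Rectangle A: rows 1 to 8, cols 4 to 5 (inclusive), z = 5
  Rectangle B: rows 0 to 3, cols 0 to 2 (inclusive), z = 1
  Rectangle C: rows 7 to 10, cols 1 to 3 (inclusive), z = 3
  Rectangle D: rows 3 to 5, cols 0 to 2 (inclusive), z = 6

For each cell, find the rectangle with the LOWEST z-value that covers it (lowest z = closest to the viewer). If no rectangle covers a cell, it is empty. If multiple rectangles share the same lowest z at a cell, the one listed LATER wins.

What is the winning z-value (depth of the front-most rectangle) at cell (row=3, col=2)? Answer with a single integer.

Answer: 1

Derivation:
Check cell (3,2):
  A: rows 1-8 cols 4-5 -> outside (col miss)
  B: rows 0-3 cols 0-2 z=1 -> covers; best now B (z=1)
  C: rows 7-10 cols 1-3 -> outside (row miss)
  D: rows 3-5 cols 0-2 z=6 -> covers; best now B (z=1)
Winner: B at z=1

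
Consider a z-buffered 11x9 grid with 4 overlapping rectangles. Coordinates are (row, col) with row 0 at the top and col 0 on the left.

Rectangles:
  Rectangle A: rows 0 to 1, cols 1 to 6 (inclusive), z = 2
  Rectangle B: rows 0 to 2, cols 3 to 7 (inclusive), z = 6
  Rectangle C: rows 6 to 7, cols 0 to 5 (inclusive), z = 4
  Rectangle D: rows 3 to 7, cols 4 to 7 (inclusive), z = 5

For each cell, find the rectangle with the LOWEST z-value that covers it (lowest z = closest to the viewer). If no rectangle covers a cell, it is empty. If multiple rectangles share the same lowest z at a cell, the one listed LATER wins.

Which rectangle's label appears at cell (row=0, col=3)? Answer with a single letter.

Check cell (0,3):
  A: rows 0-1 cols 1-6 z=2 -> covers; best now A (z=2)
  B: rows 0-2 cols 3-7 z=6 -> covers; best now A (z=2)
  C: rows 6-7 cols 0-5 -> outside (row miss)
  D: rows 3-7 cols 4-7 -> outside (row miss)
Winner: A at z=2

Answer: A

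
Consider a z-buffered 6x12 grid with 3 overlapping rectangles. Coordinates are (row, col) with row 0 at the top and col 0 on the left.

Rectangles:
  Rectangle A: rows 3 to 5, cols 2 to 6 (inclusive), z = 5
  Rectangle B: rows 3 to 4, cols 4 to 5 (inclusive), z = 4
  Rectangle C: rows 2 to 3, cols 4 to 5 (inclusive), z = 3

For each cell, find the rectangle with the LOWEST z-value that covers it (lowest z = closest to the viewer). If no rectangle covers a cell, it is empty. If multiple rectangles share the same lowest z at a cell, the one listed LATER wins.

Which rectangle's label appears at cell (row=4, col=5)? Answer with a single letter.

Check cell (4,5):
  A: rows 3-5 cols 2-6 z=5 -> covers; best now A (z=5)
  B: rows 3-4 cols 4-5 z=4 -> covers; best now B (z=4)
  C: rows 2-3 cols 4-5 -> outside (row miss)
Winner: B at z=4

Answer: B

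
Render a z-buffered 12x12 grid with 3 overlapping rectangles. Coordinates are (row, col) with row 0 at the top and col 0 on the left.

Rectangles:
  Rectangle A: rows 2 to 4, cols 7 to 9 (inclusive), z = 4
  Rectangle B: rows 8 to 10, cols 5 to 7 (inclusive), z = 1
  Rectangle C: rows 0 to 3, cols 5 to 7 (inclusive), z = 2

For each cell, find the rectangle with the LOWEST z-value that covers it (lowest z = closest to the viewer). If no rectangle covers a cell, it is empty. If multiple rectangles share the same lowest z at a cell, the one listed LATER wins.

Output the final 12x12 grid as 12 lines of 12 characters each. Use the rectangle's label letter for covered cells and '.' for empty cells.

.....CCC....
.....CCC....
.....CCCAA..
.....CCCAA..
.......AAA..
............
............
............
.....BBB....
.....BBB....
.....BBB....
............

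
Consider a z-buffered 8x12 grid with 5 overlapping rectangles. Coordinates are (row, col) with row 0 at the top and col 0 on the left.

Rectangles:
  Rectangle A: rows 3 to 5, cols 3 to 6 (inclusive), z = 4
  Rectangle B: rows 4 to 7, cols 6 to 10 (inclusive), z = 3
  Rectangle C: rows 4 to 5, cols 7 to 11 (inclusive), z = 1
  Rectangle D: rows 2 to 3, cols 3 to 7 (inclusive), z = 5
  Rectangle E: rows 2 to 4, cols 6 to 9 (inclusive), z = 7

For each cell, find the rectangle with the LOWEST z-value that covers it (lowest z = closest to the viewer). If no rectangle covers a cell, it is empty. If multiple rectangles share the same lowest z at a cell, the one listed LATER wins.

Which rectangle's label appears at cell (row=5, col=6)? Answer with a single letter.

Check cell (5,6):
  A: rows 3-5 cols 3-6 z=4 -> covers; best now A (z=4)
  B: rows 4-7 cols 6-10 z=3 -> covers; best now B (z=3)
  C: rows 4-5 cols 7-11 -> outside (col miss)
  D: rows 2-3 cols 3-7 -> outside (row miss)
  E: rows 2-4 cols 6-9 -> outside (row miss)
Winner: B at z=3

Answer: B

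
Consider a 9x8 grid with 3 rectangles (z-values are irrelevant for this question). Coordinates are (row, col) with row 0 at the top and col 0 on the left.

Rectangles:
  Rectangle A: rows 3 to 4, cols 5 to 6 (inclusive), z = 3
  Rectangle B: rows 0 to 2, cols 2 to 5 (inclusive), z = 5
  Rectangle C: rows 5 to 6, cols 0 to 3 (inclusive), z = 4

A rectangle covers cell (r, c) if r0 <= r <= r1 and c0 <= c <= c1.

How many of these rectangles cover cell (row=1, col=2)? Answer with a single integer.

Answer: 1

Derivation:
Check cell (1,2):
  A: rows 3-4 cols 5-6 -> outside (row miss)
  B: rows 0-2 cols 2-5 -> covers
  C: rows 5-6 cols 0-3 -> outside (row miss)
Count covering = 1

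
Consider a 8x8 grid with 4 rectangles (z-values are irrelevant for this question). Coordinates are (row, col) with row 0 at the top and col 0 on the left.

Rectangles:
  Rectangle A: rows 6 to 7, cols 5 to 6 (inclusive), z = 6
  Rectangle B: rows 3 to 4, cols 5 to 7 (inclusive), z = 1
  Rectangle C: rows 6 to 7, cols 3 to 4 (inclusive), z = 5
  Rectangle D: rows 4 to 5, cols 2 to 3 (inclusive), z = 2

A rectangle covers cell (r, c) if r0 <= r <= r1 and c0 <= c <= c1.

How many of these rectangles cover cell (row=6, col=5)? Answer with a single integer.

Check cell (6,5):
  A: rows 6-7 cols 5-6 -> covers
  B: rows 3-4 cols 5-7 -> outside (row miss)
  C: rows 6-7 cols 3-4 -> outside (col miss)
  D: rows 4-5 cols 2-3 -> outside (row miss)
Count covering = 1

Answer: 1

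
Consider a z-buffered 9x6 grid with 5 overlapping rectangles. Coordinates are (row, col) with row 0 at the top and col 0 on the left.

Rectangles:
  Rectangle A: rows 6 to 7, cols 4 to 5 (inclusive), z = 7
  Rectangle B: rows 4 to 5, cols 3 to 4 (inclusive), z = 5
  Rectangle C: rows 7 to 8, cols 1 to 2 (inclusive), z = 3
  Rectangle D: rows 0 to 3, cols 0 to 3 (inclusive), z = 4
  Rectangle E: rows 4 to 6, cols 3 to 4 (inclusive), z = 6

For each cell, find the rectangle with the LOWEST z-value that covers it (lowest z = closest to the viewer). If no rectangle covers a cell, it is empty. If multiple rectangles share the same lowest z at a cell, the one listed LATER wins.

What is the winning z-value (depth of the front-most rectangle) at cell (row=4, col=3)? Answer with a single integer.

Check cell (4,3):
  A: rows 6-7 cols 4-5 -> outside (row miss)
  B: rows 4-5 cols 3-4 z=5 -> covers; best now B (z=5)
  C: rows 7-8 cols 1-2 -> outside (row miss)
  D: rows 0-3 cols 0-3 -> outside (row miss)
  E: rows 4-6 cols 3-4 z=6 -> covers; best now B (z=5)
Winner: B at z=5

Answer: 5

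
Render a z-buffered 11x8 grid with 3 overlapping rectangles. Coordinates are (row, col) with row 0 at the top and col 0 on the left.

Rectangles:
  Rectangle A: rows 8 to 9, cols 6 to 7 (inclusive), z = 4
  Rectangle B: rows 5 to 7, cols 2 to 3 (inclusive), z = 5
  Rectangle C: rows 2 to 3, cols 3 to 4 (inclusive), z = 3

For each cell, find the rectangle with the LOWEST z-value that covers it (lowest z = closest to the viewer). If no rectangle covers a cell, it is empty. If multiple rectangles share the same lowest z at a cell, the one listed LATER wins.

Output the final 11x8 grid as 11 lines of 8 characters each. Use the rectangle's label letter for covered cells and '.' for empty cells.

........
........
...CC...
...CC...
........
..BB....
..BB....
..BB....
......AA
......AA
........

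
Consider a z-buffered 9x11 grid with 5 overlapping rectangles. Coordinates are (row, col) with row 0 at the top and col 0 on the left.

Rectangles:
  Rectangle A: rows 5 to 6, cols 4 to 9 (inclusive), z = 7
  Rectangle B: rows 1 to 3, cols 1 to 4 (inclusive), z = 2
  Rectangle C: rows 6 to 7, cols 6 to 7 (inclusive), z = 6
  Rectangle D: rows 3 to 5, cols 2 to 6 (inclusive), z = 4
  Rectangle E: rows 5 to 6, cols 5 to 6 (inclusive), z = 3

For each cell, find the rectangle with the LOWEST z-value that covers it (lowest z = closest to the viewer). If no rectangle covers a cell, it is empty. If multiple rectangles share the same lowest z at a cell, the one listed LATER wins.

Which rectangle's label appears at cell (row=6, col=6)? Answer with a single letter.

Check cell (6,6):
  A: rows 5-6 cols 4-9 z=7 -> covers; best now A (z=7)
  B: rows 1-3 cols 1-4 -> outside (row miss)
  C: rows 6-7 cols 6-7 z=6 -> covers; best now C (z=6)
  D: rows 3-5 cols 2-6 -> outside (row miss)
  E: rows 5-6 cols 5-6 z=3 -> covers; best now E (z=3)
Winner: E at z=3

Answer: E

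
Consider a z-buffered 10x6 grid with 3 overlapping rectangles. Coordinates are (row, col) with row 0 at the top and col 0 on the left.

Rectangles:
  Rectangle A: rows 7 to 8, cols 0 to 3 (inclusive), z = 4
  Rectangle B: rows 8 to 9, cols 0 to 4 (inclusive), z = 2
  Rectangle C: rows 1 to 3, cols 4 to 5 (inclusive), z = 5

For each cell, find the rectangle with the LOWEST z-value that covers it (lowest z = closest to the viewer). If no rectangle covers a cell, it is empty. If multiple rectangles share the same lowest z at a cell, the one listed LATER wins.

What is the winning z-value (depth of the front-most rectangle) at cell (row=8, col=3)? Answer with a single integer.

Answer: 2

Derivation:
Check cell (8,3):
  A: rows 7-8 cols 0-3 z=4 -> covers; best now A (z=4)
  B: rows 8-9 cols 0-4 z=2 -> covers; best now B (z=2)
  C: rows 1-3 cols 4-5 -> outside (row miss)
Winner: B at z=2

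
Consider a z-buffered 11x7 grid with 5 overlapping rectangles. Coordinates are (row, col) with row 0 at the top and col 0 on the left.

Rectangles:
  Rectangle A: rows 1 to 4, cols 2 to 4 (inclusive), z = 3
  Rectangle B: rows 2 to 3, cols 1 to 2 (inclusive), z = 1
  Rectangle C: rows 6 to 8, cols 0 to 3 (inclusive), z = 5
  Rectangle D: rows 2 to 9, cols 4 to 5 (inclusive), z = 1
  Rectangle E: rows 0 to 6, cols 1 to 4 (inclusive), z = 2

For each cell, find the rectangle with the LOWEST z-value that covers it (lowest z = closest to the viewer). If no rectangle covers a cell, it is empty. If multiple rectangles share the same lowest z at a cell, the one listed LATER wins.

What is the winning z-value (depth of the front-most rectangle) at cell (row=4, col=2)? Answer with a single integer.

Check cell (4,2):
  A: rows 1-4 cols 2-4 z=3 -> covers; best now A (z=3)
  B: rows 2-3 cols 1-2 -> outside (row miss)
  C: rows 6-8 cols 0-3 -> outside (row miss)
  D: rows 2-9 cols 4-5 -> outside (col miss)
  E: rows 0-6 cols 1-4 z=2 -> covers; best now E (z=2)
Winner: E at z=2

Answer: 2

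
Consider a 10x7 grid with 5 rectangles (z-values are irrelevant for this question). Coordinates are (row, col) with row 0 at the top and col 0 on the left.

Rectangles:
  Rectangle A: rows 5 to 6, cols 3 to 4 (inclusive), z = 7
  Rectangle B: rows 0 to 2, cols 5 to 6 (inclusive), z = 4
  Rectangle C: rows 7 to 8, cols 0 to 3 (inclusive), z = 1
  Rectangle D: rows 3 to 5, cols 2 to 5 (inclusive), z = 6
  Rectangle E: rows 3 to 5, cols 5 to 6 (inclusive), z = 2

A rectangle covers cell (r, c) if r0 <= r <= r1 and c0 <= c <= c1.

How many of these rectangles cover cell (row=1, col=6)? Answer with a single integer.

Check cell (1,6):
  A: rows 5-6 cols 3-4 -> outside (row miss)
  B: rows 0-2 cols 5-6 -> covers
  C: rows 7-8 cols 0-3 -> outside (row miss)
  D: rows 3-5 cols 2-5 -> outside (row miss)
  E: rows 3-5 cols 5-6 -> outside (row miss)
Count covering = 1

Answer: 1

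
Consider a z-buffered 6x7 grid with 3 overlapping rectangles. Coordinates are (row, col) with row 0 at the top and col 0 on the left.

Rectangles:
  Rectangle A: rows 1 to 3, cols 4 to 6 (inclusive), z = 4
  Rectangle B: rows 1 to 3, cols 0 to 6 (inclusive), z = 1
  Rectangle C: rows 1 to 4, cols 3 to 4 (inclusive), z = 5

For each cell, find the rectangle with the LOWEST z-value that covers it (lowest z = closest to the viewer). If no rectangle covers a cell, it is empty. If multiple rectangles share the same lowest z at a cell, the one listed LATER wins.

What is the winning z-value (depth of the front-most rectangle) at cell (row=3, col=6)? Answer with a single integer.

Check cell (3,6):
  A: rows 1-3 cols 4-6 z=4 -> covers; best now A (z=4)
  B: rows 1-3 cols 0-6 z=1 -> covers; best now B (z=1)
  C: rows 1-4 cols 3-4 -> outside (col miss)
Winner: B at z=1

Answer: 1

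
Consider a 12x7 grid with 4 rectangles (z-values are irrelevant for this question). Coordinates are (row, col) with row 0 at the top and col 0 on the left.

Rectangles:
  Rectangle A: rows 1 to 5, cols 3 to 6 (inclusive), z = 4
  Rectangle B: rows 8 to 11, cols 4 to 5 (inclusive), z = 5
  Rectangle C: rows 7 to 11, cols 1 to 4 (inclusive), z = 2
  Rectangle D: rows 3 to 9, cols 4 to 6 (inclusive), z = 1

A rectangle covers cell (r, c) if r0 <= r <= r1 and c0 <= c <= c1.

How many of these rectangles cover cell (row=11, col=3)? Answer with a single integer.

Answer: 1

Derivation:
Check cell (11,3):
  A: rows 1-5 cols 3-6 -> outside (row miss)
  B: rows 8-11 cols 4-5 -> outside (col miss)
  C: rows 7-11 cols 1-4 -> covers
  D: rows 3-9 cols 4-6 -> outside (row miss)
Count covering = 1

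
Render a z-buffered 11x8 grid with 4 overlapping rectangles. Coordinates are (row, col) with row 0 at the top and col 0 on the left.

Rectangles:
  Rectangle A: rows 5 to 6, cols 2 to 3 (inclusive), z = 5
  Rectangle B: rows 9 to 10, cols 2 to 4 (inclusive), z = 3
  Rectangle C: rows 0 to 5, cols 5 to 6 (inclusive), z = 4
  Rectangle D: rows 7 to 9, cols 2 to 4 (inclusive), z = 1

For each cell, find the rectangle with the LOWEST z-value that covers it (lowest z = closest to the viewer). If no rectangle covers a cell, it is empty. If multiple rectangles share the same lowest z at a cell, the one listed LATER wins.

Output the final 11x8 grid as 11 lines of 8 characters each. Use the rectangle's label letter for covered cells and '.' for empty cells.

.....CC.
.....CC.
.....CC.
.....CC.
.....CC.
..AA.CC.
..AA....
..DDD...
..DDD...
..DDD...
..BBB...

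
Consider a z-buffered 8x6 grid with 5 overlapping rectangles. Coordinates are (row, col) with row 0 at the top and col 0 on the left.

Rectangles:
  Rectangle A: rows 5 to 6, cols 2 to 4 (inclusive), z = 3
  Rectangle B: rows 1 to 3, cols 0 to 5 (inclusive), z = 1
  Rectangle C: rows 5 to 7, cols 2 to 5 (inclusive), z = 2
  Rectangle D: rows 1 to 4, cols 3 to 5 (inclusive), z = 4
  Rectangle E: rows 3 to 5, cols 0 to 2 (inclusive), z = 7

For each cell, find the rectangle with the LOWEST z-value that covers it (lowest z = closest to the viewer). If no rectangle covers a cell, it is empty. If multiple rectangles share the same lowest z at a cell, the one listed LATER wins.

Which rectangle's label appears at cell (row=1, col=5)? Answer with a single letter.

Check cell (1,5):
  A: rows 5-6 cols 2-4 -> outside (row miss)
  B: rows 1-3 cols 0-5 z=1 -> covers; best now B (z=1)
  C: rows 5-7 cols 2-5 -> outside (row miss)
  D: rows 1-4 cols 3-5 z=4 -> covers; best now B (z=1)
  E: rows 3-5 cols 0-2 -> outside (row miss)
Winner: B at z=1

Answer: B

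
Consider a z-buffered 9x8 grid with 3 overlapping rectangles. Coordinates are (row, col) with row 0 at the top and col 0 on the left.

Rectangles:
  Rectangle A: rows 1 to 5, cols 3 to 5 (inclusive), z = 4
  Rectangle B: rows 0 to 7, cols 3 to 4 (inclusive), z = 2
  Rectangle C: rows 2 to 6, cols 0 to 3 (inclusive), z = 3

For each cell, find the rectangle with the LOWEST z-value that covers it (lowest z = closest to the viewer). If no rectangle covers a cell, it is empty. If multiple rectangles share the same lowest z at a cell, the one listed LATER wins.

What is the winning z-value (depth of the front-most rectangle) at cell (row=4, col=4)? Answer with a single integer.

Answer: 2

Derivation:
Check cell (4,4):
  A: rows 1-5 cols 3-5 z=4 -> covers; best now A (z=4)
  B: rows 0-7 cols 3-4 z=2 -> covers; best now B (z=2)
  C: rows 2-6 cols 0-3 -> outside (col miss)
Winner: B at z=2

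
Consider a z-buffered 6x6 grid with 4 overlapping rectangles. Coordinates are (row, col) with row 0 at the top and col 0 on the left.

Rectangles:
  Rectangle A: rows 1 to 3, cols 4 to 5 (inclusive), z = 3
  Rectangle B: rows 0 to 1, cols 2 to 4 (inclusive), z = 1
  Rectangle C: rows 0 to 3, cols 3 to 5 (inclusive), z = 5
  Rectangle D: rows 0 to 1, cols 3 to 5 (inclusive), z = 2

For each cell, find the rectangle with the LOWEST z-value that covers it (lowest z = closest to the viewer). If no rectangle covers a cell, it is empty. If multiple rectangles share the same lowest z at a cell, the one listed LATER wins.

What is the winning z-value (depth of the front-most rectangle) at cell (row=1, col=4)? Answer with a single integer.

Answer: 1

Derivation:
Check cell (1,4):
  A: rows 1-3 cols 4-5 z=3 -> covers; best now A (z=3)
  B: rows 0-1 cols 2-4 z=1 -> covers; best now B (z=1)
  C: rows 0-3 cols 3-5 z=5 -> covers; best now B (z=1)
  D: rows 0-1 cols 3-5 z=2 -> covers; best now B (z=1)
Winner: B at z=1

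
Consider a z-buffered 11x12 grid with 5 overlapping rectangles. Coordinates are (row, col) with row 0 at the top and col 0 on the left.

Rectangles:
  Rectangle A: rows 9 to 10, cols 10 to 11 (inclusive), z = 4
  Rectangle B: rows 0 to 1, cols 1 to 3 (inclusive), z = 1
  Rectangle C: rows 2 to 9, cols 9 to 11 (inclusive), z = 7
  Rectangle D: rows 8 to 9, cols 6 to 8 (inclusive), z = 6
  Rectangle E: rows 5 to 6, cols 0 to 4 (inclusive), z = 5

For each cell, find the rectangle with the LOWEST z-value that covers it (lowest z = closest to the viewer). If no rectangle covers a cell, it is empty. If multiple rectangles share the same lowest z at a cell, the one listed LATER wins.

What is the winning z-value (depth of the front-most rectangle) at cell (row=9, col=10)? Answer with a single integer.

Check cell (9,10):
  A: rows 9-10 cols 10-11 z=4 -> covers; best now A (z=4)
  B: rows 0-1 cols 1-3 -> outside (row miss)
  C: rows 2-9 cols 9-11 z=7 -> covers; best now A (z=4)
  D: rows 8-9 cols 6-8 -> outside (col miss)
  E: rows 5-6 cols 0-4 -> outside (row miss)
Winner: A at z=4

Answer: 4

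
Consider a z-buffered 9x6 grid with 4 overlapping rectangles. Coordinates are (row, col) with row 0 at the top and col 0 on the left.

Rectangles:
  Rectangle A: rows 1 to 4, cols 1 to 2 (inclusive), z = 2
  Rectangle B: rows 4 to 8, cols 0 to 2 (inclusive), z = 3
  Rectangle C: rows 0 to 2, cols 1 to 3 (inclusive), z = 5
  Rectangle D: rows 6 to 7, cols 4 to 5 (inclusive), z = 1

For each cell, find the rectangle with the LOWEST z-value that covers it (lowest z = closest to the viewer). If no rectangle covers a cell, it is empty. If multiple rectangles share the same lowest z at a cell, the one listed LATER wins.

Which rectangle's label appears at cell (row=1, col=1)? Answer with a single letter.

Check cell (1,1):
  A: rows 1-4 cols 1-2 z=2 -> covers; best now A (z=2)
  B: rows 4-8 cols 0-2 -> outside (row miss)
  C: rows 0-2 cols 1-3 z=5 -> covers; best now A (z=2)
  D: rows 6-7 cols 4-5 -> outside (row miss)
Winner: A at z=2

Answer: A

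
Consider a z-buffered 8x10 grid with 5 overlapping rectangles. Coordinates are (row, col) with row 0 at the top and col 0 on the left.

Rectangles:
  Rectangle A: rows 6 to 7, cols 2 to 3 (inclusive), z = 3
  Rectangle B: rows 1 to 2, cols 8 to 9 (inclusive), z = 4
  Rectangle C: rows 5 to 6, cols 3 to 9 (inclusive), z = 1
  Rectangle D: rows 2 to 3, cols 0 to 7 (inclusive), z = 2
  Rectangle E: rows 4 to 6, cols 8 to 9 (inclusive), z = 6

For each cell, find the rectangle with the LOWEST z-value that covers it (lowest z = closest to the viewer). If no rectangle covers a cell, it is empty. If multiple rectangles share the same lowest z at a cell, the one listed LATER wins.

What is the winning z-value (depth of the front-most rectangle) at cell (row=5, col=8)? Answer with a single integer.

Answer: 1

Derivation:
Check cell (5,8):
  A: rows 6-7 cols 2-3 -> outside (row miss)
  B: rows 1-2 cols 8-9 -> outside (row miss)
  C: rows 5-6 cols 3-9 z=1 -> covers; best now C (z=1)
  D: rows 2-3 cols 0-7 -> outside (row miss)
  E: rows 4-6 cols 8-9 z=6 -> covers; best now C (z=1)
Winner: C at z=1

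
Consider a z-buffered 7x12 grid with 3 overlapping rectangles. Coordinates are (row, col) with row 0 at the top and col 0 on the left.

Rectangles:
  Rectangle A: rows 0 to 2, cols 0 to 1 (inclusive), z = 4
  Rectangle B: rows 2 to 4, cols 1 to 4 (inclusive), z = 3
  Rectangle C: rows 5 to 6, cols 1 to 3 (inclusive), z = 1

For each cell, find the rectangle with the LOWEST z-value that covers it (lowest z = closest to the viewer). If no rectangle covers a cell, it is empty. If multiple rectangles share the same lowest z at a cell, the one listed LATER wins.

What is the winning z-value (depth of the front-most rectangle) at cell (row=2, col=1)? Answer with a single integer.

Answer: 3

Derivation:
Check cell (2,1):
  A: rows 0-2 cols 0-1 z=4 -> covers; best now A (z=4)
  B: rows 2-4 cols 1-4 z=3 -> covers; best now B (z=3)
  C: rows 5-6 cols 1-3 -> outside (row miss)
Winner: B at z=3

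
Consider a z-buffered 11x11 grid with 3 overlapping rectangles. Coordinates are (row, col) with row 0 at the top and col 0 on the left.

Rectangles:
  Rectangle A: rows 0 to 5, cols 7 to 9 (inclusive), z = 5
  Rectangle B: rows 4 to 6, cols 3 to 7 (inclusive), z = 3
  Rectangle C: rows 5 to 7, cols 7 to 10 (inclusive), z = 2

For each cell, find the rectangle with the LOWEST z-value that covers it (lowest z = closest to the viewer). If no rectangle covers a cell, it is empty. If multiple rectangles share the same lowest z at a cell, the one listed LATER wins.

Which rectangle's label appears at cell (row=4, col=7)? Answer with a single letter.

Answer: B

Derivation:
Check cell (4,7):
  A: rows 0-5 cols 7-9 z=5 -> covers; best now A (z=5)
  B: rows 4-6 cols 3-7 z=3 -> covers; best now B (z=3)
  C: rows 5-7 cols 7-10 -> outside (row miss)
Winner: B at z=3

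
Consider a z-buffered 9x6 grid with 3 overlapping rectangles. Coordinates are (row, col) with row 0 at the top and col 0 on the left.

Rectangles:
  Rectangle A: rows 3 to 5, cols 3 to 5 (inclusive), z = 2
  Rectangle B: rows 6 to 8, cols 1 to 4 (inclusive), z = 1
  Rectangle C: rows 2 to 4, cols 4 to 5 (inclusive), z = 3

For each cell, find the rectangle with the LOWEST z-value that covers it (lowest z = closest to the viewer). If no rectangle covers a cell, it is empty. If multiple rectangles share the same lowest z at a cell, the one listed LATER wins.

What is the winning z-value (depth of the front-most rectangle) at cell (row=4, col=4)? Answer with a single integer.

Check cell (4,4):
  A: rows 3-5 cols 3-5 z=2 -> covers; best now A (z=2)
  B: rows 6-8 cols 1-4 -> outside (row miss)
  C: rows 2-4 cols 4-5 z=3 -> covers; best now A (z=2)
Winner: A at z=2

Answer: 2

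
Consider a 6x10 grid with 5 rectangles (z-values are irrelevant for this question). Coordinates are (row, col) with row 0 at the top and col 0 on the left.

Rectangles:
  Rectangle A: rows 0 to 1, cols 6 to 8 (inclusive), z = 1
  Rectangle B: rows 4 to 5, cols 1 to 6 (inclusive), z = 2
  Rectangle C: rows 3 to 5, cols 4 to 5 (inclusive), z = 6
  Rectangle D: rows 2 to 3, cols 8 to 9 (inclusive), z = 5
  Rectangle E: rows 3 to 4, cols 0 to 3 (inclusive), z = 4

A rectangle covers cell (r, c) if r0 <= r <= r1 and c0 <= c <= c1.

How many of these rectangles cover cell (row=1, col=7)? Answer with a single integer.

Answer: 1

Derivation:
Check cell (1,7):
  A: rows 0-1 cols 6-8 -> covers
  B: rows 4-5 cols 1-6 -> outside (row miss)
  C: rows 3-5 cols 4-5 -> outside (row miss)
  D: rows 2-3 cols 8-9 -> outside (row miss)
  E: rows 3-4 cols 0-3 -> outside (row miss)
Count covering = 1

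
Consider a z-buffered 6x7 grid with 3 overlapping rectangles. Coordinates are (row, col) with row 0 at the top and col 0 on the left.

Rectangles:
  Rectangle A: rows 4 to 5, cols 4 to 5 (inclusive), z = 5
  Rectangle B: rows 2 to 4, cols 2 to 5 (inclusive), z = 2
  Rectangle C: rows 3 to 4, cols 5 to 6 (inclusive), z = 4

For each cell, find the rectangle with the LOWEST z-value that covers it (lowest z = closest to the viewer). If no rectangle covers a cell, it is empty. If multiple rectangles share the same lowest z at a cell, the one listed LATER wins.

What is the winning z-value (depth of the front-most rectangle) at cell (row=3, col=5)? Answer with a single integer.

Answer: 2

Derivation:
Check cell (3,5):
  A: rows 4-5 cols 4-5 -> outside (row miss)
  B: rows 2-4 cols 2-5 z=2 -> covers; best now B (z=2)
  C: rows 3-4 cols 5-6 z=4 -> covers; best now B (z=2)
Winner: B at z=2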